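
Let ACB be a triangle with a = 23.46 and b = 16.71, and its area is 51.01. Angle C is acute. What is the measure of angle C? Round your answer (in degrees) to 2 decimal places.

From area = ½·b·a·sin C, we get sin C = 2·area/(b·a) ≈ 0.26024.
Taking the acute solution, ∠C ≈ 15.08°.

∠C ≈ 15.08°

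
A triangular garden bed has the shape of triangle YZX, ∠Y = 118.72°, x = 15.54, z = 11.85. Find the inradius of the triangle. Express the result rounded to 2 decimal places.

By the law of cosines, y² = z² + x² − 2·z·x·cos Y = 558.89, so y ≈ 23.641.
Area = ½·z·x·sin Y ≈ 80.747.
Semiperimeter s = (23.641+11.85+15.54)/2 = 25.515.
Inradius = area/s = 80.747/25.515 ≈ 3.1646.

3.16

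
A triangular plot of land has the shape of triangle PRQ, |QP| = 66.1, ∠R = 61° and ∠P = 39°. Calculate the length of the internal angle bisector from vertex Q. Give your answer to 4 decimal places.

t_Q ≈ 42.3767

The third angle is ∠Q = 180° − ∠P − ∠R = 80.00°.
Law of sines: |RQ| = |QP|·sin P/sin R ≈ 47.561.
Law of sines: |PR| = |QP|·sin Q/sin R ≈ 74.428.
The bisector from Q has length 2·|RQ|·|QP|·cos(∠Q/2)/(|RQ|+|QP|) ≈ 42.377.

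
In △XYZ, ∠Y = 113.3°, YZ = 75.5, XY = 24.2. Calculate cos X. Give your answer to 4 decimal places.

By the law of cosines, ZX² = XY² + YZ² − 2·XY·YZ·cos Y = 7731.3, so ZX ≈ 87.928.
Law of cosines again: cos X = (ZX² + XY² − YZ²)/(2·ZX·XY) ≈ 0.61486, so ∠X ≈ 52.06°.

0.6149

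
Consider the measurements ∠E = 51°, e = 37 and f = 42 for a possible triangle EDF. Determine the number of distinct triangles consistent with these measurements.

f·sin E = 42·sin(51°) ≈ 32.64.
Since f sin E < e < f (32.64 < 37 < 42), two triangles exist.

2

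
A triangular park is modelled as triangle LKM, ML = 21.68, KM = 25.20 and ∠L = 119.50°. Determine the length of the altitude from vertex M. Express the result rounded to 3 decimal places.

18.869

Law of sines: sin K = ML·sin L/KM ≈ 0.74878.
Since KM ≥ ML, only the acute value applies: ∠K ≈ 48.48°.
Then ∠M = 180° − ∠L − ∠K ≈ 12.02°.
Law of sines gives LK = KM·sin M/sin L ≈ 6.0272.
Area = ½·KM·ML·sin M ≈ 56.865.
The altitude from M has length 2·area/LK ≈ 18.869.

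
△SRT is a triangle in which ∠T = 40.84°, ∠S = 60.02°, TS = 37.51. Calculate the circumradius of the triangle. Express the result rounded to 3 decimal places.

19.097

The third angle is ∠R = 180° − ∠T − ∠S = 79.14°.
Law of sines: RT = TS·sin S/sin R ≈ 33.084.
Law of sines: SR = TS·sin T/sin R ≈ 24.977.
Circumradius = TS/(2 sin R) ≈ 19.097.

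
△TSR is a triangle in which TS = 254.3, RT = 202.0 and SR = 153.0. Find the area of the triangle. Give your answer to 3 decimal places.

Semiperimeter s = (153 + 202 + 254.3)/2 = 304.65.
Heron's formula: area = √(304.65·151.65·102.65·50.35) ≈ 15453.

15452.580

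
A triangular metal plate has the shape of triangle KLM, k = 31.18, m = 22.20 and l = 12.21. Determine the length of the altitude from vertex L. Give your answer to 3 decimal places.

17.605

Semiperimeter s = (31.18 + 12.21 + 22.2)/2 = 32.795.
Heron's formula: area = √(32.795·1.615·20.585·10.595) ≈ 107.48.
The altitude from L has length 2·area/l ≈ 17.605.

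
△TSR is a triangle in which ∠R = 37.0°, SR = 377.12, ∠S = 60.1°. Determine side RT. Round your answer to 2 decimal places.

329.45

The third angle is ∠T = 180° − ∠S − ∠R = 82.90°.
Law of sines: RT = SR·sin S/sin T ≈ 329.45.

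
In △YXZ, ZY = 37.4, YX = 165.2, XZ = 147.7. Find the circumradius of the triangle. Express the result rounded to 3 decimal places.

By the law of cosines, cos Y = (ZY² + YX² − XZ²) / (2·ZY·YX) ≈ 0.55633, so ∠Y ≈ 56.20°.
Circumradius = XZ/(2 sin Y) ≈ 88.873.

R ≈ 88.873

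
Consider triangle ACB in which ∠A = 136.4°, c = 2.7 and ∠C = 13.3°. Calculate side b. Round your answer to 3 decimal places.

5.921

The third angle is ∠B = 180° − ∠A − ∠C = 30.30°.
Law of sines: b = c·sin B/sin C ≈ 5.9214.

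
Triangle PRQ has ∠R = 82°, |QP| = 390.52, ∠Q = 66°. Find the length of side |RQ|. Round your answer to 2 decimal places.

The third angle is ∠P = 180° − ∠R − ∠Q = 32.00°.
Law of sines: |RQ| = |QP|·sin P/sin R ≈ 208.98.

208.98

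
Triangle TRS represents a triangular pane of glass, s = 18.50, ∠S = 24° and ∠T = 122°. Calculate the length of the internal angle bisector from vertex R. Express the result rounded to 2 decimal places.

The third angle is ∠R = 180° − ∠S − ∠T = 34.00°.
Law of sines: t = s·sin T/sin S ≈ 38.573.
Law of sines: r = s·sin R/sin S ≈ 25.434.
The bisector from R has length 2·s·t·cos(∠R/2)/(s+t) ≈ 23.914.

23.91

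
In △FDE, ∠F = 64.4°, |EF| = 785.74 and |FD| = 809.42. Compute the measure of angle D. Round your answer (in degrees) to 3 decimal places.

By the law of cosines, |DE|² = |EF|² + |FD|² − 2·|EF|·|FD|·cos F = 7.2294e+05, so |DE| ≈ 850.26.
Law of cosines again: cos D = (|FD|² + |DE|² − |EF|²)/(2·|FD|·|DE|) ≈ 0.55267, so ∠D ≈ 56.45°.

56.450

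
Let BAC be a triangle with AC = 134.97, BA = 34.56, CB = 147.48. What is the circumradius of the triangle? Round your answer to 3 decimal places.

By the law of cosines, cos B = (CB² + BA² − AC²) / (2·CB·BA) ≈ 0.46380, so ∠B ≈ 62.37°.
Circumradius = AC/(2 sin B) ≈ 76.173.

76.173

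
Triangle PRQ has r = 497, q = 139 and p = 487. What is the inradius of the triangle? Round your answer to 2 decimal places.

Semiperimeter s = (487 + 497 + 139)/2 = 561.5.
Heron's formula: area = √(561.5·74.5·64.5·422.5) ≈ 33763.
Inradius = area/s = 33763/561.5 ≈ 60.131.

60.13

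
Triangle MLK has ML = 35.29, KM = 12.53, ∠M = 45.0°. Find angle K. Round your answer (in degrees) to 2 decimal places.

∠K ≈ 116.47°

By the law of cosines, LK² = KM² + ML² − 2·KM·ML·cos M = 777.04, so LK ≈ 27.875.
Law of cosines again: cos K = (LK² + KM² − ML²)/(2·LK·KM) ≈ -0.44569, so ∠K ≈ 116.47°.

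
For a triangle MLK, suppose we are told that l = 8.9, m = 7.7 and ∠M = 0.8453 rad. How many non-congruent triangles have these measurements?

l·sin M = 8.9·sin(0.8453 rad) ≈ 6.659.
Since l sin M < m < l (6.659 < 7.7 < 8.9), two triangles exist.

2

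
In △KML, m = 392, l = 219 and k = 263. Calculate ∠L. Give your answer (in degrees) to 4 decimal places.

By the law of cosines, cos L = (k² + m² − l²) / (2·k·m) ≈ 0.84810, so ∠L ≈ 31.99°.

∠L ≈ 31.9941°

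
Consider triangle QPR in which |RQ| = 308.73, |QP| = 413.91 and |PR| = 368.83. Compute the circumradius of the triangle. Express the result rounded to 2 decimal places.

214.54

By the law of cosines, cos Q = (|RQ|² + |QP|² − |PR|²) / (2·|RQ|·|QP|) ≈ 0.51101, so ∠Q ≈ 59.27°.
Circumradius = |PR|/(2 sin Q) ≈ 214.54.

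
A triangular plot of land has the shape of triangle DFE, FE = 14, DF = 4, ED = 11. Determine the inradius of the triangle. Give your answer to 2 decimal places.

Semiperimeter s = (14 + 11 + 4)/2 = 14.5.
Heron's formula: area = √(14.5·0.5·3.5·10.5) ≈ 16.323.
Inradius = area/s = 16.323/14.5 ≈ 1.1257.

r ≈ 1.13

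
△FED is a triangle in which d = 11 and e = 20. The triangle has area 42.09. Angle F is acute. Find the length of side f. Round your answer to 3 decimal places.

10.700

From area = ½·e·d·sin F, we get sin F = 2·area/(e·d) ≈ 0.38264.
Taking the acute solution, ∠F ≈ 22.50°.
Law of cosines then gives f ≈ 10.7.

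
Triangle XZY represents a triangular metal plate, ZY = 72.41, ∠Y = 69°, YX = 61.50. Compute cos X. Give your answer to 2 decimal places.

0.47

By the law of cosines, XZ² = ZY² + YX² − 2·ZY·YX·cos Y = 5833.7, so XZ ≈ 76.379.
Law of cosines again: cos X = (YX² + XZ² − ZY²)/(2·YX·XZ) ≈ 0.46545, so ∠X ≈ 62.26°.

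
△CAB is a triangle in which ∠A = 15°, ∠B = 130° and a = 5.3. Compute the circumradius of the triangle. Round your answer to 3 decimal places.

The third angle is ∠C = 180° − ∠A − ∠B = 35.00°.
Law of sines: c = a·sin C/sin A ≈ 11.745.
Law of sines: b = a·sin B/sin A ≈ 15.687.
Circumradius = a/(2 sin A) ≈ 10.239.

R ≈ 10.239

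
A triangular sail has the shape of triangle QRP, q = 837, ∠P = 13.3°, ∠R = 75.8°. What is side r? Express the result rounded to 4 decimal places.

The third angle is ∠Q = 180° − ∠R − ∠P = 90.90°.
Law of sines: r = q·sin R/sin Q ≈ 811.53.

811.5259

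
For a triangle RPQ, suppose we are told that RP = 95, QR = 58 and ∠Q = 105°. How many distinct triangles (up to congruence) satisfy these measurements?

1

QR·sin Q = 58·sin(105°) ≈ 56.02.
Since ∠Q is not acute, a triangle exists only if RP > QR; here RP > QR, so there is exactly one triangle.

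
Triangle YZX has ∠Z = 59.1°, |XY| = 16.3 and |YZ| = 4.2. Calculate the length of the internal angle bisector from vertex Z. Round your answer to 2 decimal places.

t_Z ≈ 5.93

Law of sines: sin X = |YZ|·sin Z/|XY| ≈ 0.22110.
Since |XY| ≥ |YZ|, only the acute value applies: ∠X ≈ 12.77°.
Then ∠Y = 180° − ∠Z − ∠X ≈ 108.13°.
Law of sines gives |ZX| = |XY|·sin Y/sin Z ≈ 18.053.
The bisector from Z has length 2·|YZ|·|ZX|·cos(∠Z/2)/(|YZ|+|ZX|) ≈ 5.9282.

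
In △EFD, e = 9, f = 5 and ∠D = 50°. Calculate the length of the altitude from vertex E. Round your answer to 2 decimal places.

By the law of cosines, d² = e² + f² − 2·e·f·cos D = 48.149, so d ≈ 6.939.
Area = ½·e·f·sin D ≈ 17.236.
The altitude from E has length 2·area/e ≈ 3.8302.

h_E ≈ 3.83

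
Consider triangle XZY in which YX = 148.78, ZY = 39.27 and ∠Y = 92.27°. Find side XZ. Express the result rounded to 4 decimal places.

By the law of cosines, XZ² = ZY² + YX² − 2·ZY·YX·cos Y = 24140, so XZ ≈ 155.37.

155.3720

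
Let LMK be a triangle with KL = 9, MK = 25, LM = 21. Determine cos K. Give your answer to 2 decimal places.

0.59

By the law of cosines, cos K = (MK² + KL² − LM²) / (2·MK·KL) ≈ 0.58889, so ∠K ≈ 0.941 rad.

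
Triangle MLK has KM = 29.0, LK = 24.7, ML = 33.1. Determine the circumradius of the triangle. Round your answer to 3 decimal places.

17.084

By the law of cosines, cos M = (KM² + ML² − LK²) / (2·KM·ML) ≈ 0.69097, so ∠M ≈ 46.29°.
Circumradius = LK/(2 sin M) ≈ 17.084.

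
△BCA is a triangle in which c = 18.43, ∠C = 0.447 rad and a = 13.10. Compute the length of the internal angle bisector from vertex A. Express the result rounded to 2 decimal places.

22.37

Law of sines: sin A = a·sin C/c ≈ 0.30725.
Since c ≥ a, only the acute value applies: ∠A ≈ 0.312 rad.
Then ∠B = π − ∠C − ∠A ≈ 2.382 rad.
Law of sines gives b = c·sin B/sin C ≈ 29.351.
The bisector from A has length 2·b·c·cos(∠A/2)/(b+c) ≈ 22.367.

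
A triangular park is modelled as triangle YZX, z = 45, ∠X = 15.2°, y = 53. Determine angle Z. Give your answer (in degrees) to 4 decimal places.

50.9414

By the law of cosines, x² = y² + z² − 2·y·z·cos X = 230.87, so x ≈ 15.194.
Law of cosines again: cos Z = (x² + y² − z²)/(2·x·y) ≈ 0.63012, so ∠Z ≈ 50.94°.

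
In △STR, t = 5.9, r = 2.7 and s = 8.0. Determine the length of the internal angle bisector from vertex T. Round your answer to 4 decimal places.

t_T ≈ 3.8772

By the law of cosines, cos T = (r² + s² − t²) / (2·r·s) ≈ 0.84444, so ∠T ≈ 32.39°.
The bisector from T has length 2·r·s·cos(∠T/2)/(r+s) ≈ 3.8772.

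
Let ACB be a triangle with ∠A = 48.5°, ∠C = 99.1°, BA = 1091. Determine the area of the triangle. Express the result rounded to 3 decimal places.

area ≈ 241880.512

The third angle is ∠B = 180° − ∠A − ∠C = 32.40°.
Law of sines: CB = BA·sin A/sin C ≈ 827.53.
Law of sines: AC = BA·sin B/sin C ≈ 592.04.
Area = ½·BA·CB·sin B ≈ 2.4188e+05.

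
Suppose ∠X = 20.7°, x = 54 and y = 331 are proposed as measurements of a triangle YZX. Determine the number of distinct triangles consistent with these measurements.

0

y·sin X = 331·sin(20.7°) ≈ 117.
Since x = 54 < 117 = y sin X, no triangle exists.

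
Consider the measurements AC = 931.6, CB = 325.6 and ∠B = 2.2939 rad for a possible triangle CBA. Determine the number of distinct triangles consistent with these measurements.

CB·sin B = 325.6·sin(2.2939 rad) ≈ 244.1.
Since ∠B is not acute, a triangle exists only if AC > CB; here AC > CB, so there is exactly one triangle.

1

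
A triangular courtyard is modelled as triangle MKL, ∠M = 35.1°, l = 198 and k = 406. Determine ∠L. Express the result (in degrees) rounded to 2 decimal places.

25.01

By the law of cosines, m² = k² + l² − 2·k·l·cos M = 72501, so m ≈ 269.26.
Law of cosines again: cos L = (m² + k² − l²)/(2·m·k) ≈ 0.90621, so ∠L ≈ 25.01°.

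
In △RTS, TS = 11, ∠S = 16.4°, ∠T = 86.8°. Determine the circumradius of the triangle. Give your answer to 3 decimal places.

5.649

The third angle is ∠R = 180° − ∠T − ∠S = 76.80°.
Law of sines: SR = TS·sin T/sin R ≈ 11.281.
Law of sines: RT = TS·sin S/sin R ≈ 3.19.
Circumradius = TS/(2 sin R) ≈ 5.6493.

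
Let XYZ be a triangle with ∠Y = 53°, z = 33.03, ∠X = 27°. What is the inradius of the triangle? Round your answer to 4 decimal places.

The third angle is ∠Z = 180° − ∠X − ∠Y = 100.00°.
Law of sines: x = z·sin X/sin Z ≈ 15.227.
Law of sines: y = z·sin Y/sin Z ≈ 26.786.
Area = ½·z·x·sin Y ≈ 200.83.
Semiperimeter s = (15.227+26.786+33.03)/2 = 37.521.
Inradius = area/s = 200.83/37.521 ≈ 5.3525.

r ≈ 5.3525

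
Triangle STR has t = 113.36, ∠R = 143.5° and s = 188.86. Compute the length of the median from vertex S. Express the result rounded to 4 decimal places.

By the law of cosines, r² = s² + t² − 2·s·t·cos R = 82938, so r ≈ 287.99.
Median from S: ½√(2·t² + 2·r² − s²) ≈ 197.43.

197.4270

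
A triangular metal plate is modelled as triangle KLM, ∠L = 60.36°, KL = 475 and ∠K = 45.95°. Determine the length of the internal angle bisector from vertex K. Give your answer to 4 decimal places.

t_K ≈ 415.6553

The third angle is ∠M = 180° − ∠K − ∠L = 73.69°.
Law of sines: LM = KL·sin K/sin M ≈ 355.71.
Law of sines: MK = KL·sin L/sin M ≈ 430.16.
The bisector from K has length 2·MK·KL·cos(∠K/2)/(MK+KL) ≈ 415.66.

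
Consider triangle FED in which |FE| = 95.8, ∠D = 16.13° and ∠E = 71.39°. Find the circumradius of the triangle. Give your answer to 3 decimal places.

The third angle is ∠F = 180° − ∠E − ∠D = 92.48°.
Law of sines: |ED| = |FE|·sin F/sin D ≈ 344.51.
Law of sines: |DF| = |FE|·sin E/sin D ≈ 326.8.
Circumradius = |FE|/(2 sin D) ≈ 172.42.

172.415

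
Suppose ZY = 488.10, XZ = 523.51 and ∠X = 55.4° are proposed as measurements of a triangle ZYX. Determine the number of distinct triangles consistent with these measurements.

XZ·sin X = 523.51·sin(55.4°) ≈ 430.9.
Since XZ sin X < ZY < XZ (430.9 < 488.10 < 523.51), two triangles exist.

2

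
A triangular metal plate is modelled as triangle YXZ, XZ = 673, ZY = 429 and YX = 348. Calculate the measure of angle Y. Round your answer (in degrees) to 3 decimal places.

By the law of cosines, cos Y = (ZY² + YX² − XZ²) / (2·ZY·YX) ≈ -0.49495, so ∠Y ≈ 119.67°.

∠Y ≈ 119.666°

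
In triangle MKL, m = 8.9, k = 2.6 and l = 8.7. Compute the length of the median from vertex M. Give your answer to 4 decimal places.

4.6284

Median from M: ½√(2·k² + 2·l² − m²) ≈ 4.6284.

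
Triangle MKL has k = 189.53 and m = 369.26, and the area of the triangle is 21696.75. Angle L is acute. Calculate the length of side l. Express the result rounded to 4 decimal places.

From area = ½·m·k·sin L, we get sin L = 2·area/(m·k) ≈ 0.62003.
Taking the acute solution, ∠L ≈ 38.32°.
Law of cosines then gives l ≈ 249.91.

249.9122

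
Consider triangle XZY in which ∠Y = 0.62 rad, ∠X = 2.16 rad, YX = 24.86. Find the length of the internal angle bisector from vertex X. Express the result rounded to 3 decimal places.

14.566

The third angle is ∠Z = π − ∠Y − ∠X = 0.362 rad.
Law of sines: ZY = YX·sin X/sin Z ≈ 58.424.
Law of sines: XZ = YX·sin Y/sin Z ≈ 40.831.
The bisector from X has length 2·YX·XZ·cos(∠X/2)/(YX+XZ) ≈ 14.566.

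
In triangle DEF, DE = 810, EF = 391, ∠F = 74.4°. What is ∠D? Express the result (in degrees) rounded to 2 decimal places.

Law of sines: sin D = EF·sin F/DE ≈ 0.46493.
Since DE ≥ EF, only the acute value applies: ∠D ≈ 27.71°.
Then ∠E = 180° − ∠F − ∠D ≈ 77.89°.

27.71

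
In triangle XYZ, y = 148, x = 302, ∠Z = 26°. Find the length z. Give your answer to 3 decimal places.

181.006

By the law of cosines, z² = x² + y² − 2·x·y·cos Z = 32763, so z ≈ 181.01.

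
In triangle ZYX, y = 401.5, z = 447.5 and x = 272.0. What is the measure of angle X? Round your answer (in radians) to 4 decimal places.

By the law of cosines, cos X = (z² + y² − x²) / (2·z·y) ≈ 0.80000, so ∠X ≈ 0.643 rad.

∠X ≈ 0.6435 rad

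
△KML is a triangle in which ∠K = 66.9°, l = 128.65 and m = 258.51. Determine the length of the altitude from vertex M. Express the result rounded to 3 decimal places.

118.335

By the law of cosines, k² = m² + l² − 2·m·l·cos K = 57282, so k ≈ 239.34.
Area = ½·m·l·sin K ≈ 15295.
The altitude from M has length 2·area/m ≈ 118.34.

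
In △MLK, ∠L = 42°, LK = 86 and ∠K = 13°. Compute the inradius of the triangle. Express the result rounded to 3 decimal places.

The third angle is ∠M = 180° − ∠L − ∠K = 125.00°.
Law of sines: KM = LK·sin L/sin M ≈ 70.25.
Law of sines: ML = LK·sin K/sin M ≈ 23.617.
Area = ½·LK·KM·sin K ≈ 679.52.
Semiperimeter s = (86+70.25+23.617)/2 = 89.933.
Inradius = area/s = 679.52/89.933 ≈ 7.5558.

7.556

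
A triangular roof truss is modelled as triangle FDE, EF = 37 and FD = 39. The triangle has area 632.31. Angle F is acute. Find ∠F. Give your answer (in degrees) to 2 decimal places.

From area = ½·EF·FD·sin F, we get sin F = 2·area/(EF·FD) ≈ 0.87638.
Taking the acute solution, ∠F ≈ 61.21°.

61.21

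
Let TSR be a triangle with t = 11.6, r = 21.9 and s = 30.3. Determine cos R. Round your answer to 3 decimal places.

By the law of cosines, cos R = (t² + s² − r²) / (2·t·s) ≈ 0.81518, so ∠R ≈ 35.39°.

cos R ≈ 0.815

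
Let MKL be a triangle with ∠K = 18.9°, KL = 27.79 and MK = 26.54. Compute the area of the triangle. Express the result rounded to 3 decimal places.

119.452

Area = ½·MK·KL·sin K ≈ 119.45.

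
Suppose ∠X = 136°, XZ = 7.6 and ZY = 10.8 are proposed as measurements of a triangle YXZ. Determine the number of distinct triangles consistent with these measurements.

XZ·sin X = 7.6·sin(136°) ≈ 5.279.
Since ∠X is not acute, a triangle exists only if ZY > XZ; here ZY > XZ, so there is exactly one triangle.

1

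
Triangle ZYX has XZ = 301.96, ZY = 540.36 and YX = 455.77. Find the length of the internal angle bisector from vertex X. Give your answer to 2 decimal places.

t_X ≈ 260.07

By the law of cosines, cos X = (YX² + XZ² − ZY²) / (2·YX·XZ) ≈ 0.02513, so ∠X ≈ 88.56°.
The bisector from X has length 2·YX·XZ·cos(∠X/2)/(YX+XZ) ≈ 260.07.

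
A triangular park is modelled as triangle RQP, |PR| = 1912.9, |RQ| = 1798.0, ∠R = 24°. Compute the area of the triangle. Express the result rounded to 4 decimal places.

Area = ½·|PR|·|RQ|·sin R ≈ 6.9946e+05.

area ≈ 699463.8256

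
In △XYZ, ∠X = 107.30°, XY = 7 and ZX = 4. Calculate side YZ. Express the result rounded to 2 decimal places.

By the law of cosines, YZ² = ZX² + XY² − 2·ZX·XY·cos X = 81.653, so YZ ≈ 9.0362.

9.04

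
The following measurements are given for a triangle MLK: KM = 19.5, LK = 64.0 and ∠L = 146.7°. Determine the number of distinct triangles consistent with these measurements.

0

LK·sin L = 64.0·sin(146.7°) ≈ 35.14.
Since ∠L is not acute, a triangle exists only if KM > LK; here KM ≤ LK, so there is no triangle.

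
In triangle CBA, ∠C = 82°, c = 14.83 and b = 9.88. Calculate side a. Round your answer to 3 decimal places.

12.520

Law of sines: sin B = b·sin C/c ≈ 0.65973.
Since c ≥ b, only the acute value applies: ∠B ≈ 41.28°.
Then ∠A = 180° − ∠C − ∠B ≈ 56.72°.
Law of sines gives a = c·sin A/sin C ≈ 12.52.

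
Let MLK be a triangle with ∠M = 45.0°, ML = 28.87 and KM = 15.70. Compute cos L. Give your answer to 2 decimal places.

cos L ≈ 0.85

By the law of cosines, LK² = KM² + ML² − 2·KM·ML·cos M = 438.96, so LK ≈ 20.951.
Law of cosines again: cos L = (ML² + LK² − KM²)/(2·ML·LK) ≈ 0.84808, so ∠L ≈ 32.00°.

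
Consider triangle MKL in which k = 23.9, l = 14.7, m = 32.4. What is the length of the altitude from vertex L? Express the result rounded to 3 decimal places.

22.170

Semiperimeter s = (32.4 + 23.9 + 14.7)/2 = 35.5.
Heron's formula: area = √(35.5·3.1·11.6·20.8) ≈ 162.95.
The altitude from L has length 2·area/l ≈ 22.17.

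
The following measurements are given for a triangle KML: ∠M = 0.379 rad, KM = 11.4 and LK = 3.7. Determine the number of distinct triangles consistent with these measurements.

KM·sin M = 11.4·sin(0.379 rad) ≈ 4.218.
Since LK = 3.7 < 4.218 = KM sin M, no triangle exists.

0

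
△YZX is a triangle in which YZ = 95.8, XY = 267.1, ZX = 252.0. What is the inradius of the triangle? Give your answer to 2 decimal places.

Semiperimeter s = (252 + 267.1 + 95.8)/2 = 307.45.
Heron's formula: area = √(307.45·55.45·40.35·211.65) ≈ 12066.
Inradius = area/s = 12066/307.45 ≈ 39.246.

r ≈ 39.25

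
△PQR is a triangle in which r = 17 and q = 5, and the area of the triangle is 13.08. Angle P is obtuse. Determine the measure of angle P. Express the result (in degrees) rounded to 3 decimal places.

From area = ½·q·r·sin P, we get sin P = 2·area/(q·r) ≈ 0.30776.
Taking the obtuse solution, ∠P ≈ 162.08°.

∠P ≈ 162.075°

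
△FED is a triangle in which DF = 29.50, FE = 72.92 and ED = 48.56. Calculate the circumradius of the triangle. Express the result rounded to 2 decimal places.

53.28

By the law of cosines, cos F = (DF² + FE² − ED²) / (2·DF·FE) ≈ 0.89011, so ∠F ≈ 27.11°.
Circumradius = ED/(2 sin F) ≈ 53.275.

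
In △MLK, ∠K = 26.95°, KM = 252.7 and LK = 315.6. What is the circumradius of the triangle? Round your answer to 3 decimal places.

R ≈ 160.929

By the law of cosines, ML² = LK² + KM² − 2·LK·KM·cos K = 21278, so ML ≈ 145.87.
Area = ½·LK·KM·sin K ≈ 18072.
Circumradius = ML/(2 sin K) ≈ 160.93.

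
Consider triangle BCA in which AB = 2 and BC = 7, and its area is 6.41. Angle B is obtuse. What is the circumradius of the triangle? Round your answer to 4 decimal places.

4.3767

From area = ½·AB·BC·sin B, we get sin B = 2·area/(AB·BC) ≈ 0.91571.
Taking the obtuse solution, ∠B ≈ 113.69°.
Law of cosines then gives CA ≈ 8.0157.
Circumradius = CA/(2 sin B) ≈ 4.3767.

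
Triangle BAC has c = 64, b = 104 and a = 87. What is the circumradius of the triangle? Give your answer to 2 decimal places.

By the law of cosines, cos B = (a² + c² − b²) / (2·a·c) ≈ 0.07624, so ∠B ≈ 1.494 rad.
Circumradius = b/(2 sin B) ≈ 52.152.

52.15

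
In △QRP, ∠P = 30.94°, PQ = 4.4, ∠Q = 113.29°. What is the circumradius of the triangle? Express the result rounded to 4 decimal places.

The third angle is ∠R = 180° − ∠P − ∠Q = 35.77°.
Law of sines: RP = PQ·sin Q/sin R ≈ 6.914.
Law of sines: QR = PQ·sin P/sin R ≈ 3.8701.
Circumradius = PQ/(2 sin R) ≈ 3.7637.

3.7637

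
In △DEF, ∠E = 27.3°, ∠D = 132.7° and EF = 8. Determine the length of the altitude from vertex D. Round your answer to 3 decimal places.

1.708

The third angle is ∠F = 180° − ∠D − ∠E = 20.00°.
Law of sines: FD = EF·sin E/sin D ≈ 4.9927.
Law of sines: DE = EF·sin F/sin D ≈ 3.7231.
Area = ½·EF·FD·sin F ≈ 6.8304.
The altitude from D has length 2·area/EF ≈ 1.7076.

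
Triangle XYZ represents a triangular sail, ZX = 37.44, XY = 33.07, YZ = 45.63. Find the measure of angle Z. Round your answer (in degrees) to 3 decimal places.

By the law of cosines, cos Z = (YZ² + ZX² − XY²) / (2·YZ·ZX) ≈ 0.69956, so ∠Z ≈ 45.61°.

∠Z ≈ 45.609°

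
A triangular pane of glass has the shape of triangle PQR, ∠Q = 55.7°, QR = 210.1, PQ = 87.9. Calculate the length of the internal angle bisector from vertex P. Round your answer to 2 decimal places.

By the law of cosines, RP² = PQ² + QR² − 2·PQ·QR·cos Q = 31054, so RP ≈ 176.22.
Law of cosines again: cos P = (RP² + PQ² − QR²)/(2·RP·PQ) ≈ -0.17306, so ∠P ≈ 99.97°.
The bisector from P has length 2·RP·PQ·cos(∠P/2)/(RP+PQ) ≈ 75.422.

t_P ≈ 75.42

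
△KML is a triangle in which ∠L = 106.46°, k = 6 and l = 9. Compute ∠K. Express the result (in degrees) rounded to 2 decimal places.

39.74

Law of sines: sin K = k·sin L/l ≈ 0.63935.
Since l ≥ k, only the acute value applies: ∠K ≈ 39.74°.
Then ∠M = 180° − ∠L − ∠K ≈ 33.80°.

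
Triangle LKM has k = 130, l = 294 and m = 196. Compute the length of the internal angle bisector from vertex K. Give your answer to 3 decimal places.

231.448

By the law of cosines, cos K = (m² + l² − k²) / (2·m·l) ≈ 0.93669, so ∠K ≈ 20.50°.
The bisector from K has length 2·m·l·cos(∠K/2)/(m+l) ≈ 231.45.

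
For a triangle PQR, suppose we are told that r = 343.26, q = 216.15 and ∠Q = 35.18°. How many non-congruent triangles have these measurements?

2

r·sin Q = 343.26·sin(35.18°) ≈ 197.8.
Since r sin Q < q < r (197.8 < 216.15 < 343.26), two triangles exist.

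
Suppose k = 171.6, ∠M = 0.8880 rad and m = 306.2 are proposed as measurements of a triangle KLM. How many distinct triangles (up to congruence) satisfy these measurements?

1

k·sin M = 171.6·sin(0.8880 rad) ≈ 133.1.
Since m ≥ k, exactly one triangle exists.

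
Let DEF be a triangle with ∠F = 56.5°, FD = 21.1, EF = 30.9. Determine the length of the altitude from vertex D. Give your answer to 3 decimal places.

By the law of cosines, DE² = EF² + FD² − 2·EF·FD·cos F = 680.31, so DE ≈ 26.083.
Area = ½·EF·FD·sin F ≈ 271.84.
The altitude from D has length 2·area/EF ≈ 17.595.

h_D ≈ 17.595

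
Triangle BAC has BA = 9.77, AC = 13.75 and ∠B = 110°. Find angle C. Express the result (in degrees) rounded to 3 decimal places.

Law of sines: sin C = BA·sin B/AC ≈ 0.66769.
Since AC ≥ BA, only the acute value applies: ∠C ≈ 41.89°.
Then ∠A = 180° − ∠B − ∠C ≈ 28.11°.

∠C ≈ 41.889°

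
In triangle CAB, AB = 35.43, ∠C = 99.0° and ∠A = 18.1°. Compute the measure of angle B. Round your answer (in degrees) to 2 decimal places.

The third angle is ∠B = 180° − ∠C − ∠A = 62.90°.

∠B ≈ 62.90°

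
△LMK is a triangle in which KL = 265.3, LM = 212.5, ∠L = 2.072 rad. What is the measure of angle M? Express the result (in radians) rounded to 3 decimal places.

By the law of cosines, MK² = KL² + LM² − 2·KL·LM·cos L = 1.6972e+05, so MK ≈ 411.97.
Law of cosines again: cos M = (LM² + MK² − KL²)/(2·LM·MK) ≈ 0.82524, so ∠M ≈ 0.600 rad.

0.600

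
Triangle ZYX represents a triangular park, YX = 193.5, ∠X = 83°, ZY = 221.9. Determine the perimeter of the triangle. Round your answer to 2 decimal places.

550.13

Law of sines: sin Z = YX·sin X/ZY ≈ 0.86551.
Since ZY ≥ YX, only the acute value applies: ∠Z ≈ 59.94°.
Then ∠Y = 180° − ∠X − ∠Z ≈ 37.06°.
Law of sines gives XZ = ZY·sin Y/sin X ≈ 134.73.
Semiperimeter s = (193.5+134.73+221.9)/2 = 275.06.
Perimeter = 193.5 + 134.73 + 221.9 = 550.13.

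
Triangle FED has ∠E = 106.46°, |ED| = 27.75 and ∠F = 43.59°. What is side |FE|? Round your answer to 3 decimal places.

The third angle is ∠D = 180° − ∠F − ∠E = 29.95°.
Law of sines: |FE| = |ED|·sin D/sin F ≈ 20.093.

20.093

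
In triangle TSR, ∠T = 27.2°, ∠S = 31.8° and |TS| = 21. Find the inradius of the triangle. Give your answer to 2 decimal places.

2.75

The third angle is ∠R = 180° − ∠T − ∠S = 121.00°.
Law of sines: |SR| = |TS|·sin T/sin R ≈ 11.199.
Law of sines: |RT| = |TS|·sin S/sin R ≈ 12.91.
Area = ½·|TS|·|SR|·sin S ≈ 61.962.
Semiperimeter s = (11.199+12.91+21)/2 = 22.554.
Inradius = area/s = 61.962/22.554 ≈ 2.7472.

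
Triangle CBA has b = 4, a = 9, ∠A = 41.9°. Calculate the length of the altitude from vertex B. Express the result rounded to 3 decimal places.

Law of sines: sin B = b·sin A/a ≈ 0.29681.
Since a ≥ b, only the acute value applies: ∠B ≈ 17.27°.
Then ∠C = 180° − ∠A − ∠B ≈ 120.83°.
Law of sines gives c = a·sin C/sin A ≈ 11.572.
Area = ½·a·b·sin C ≈ 15.456.
The altitude from B has length 2·area/b ≈ 7.7279.

h_B ≈ 7.728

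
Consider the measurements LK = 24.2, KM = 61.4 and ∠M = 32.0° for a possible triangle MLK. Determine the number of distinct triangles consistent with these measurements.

0

KM·sin M = 61.4·sin(32.0°) ≈ 32.54.
Since LK = 24.2 < 32.54 = KM sin M, no triangle exists.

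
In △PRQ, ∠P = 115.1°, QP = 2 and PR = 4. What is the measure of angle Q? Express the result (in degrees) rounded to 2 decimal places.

By the law of cosines, RQ² = QP² + PR² − 2·QP·PR·cos P = 26.787, so RQ ≈ 5.1756.
Law of cosines again: cos Q = (RQ² + QP² − PR²)/(2·RQ·QP) ≈ 0.71427, so ∠Q ≈ 44.42°.

∠Q ≈ 44.42°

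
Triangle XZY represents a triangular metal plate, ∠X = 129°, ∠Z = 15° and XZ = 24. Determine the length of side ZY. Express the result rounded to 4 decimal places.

The third angle is ∠Y = 180° − ∠X − ∠Z = 36.00°.
Law of sines: ZY = XZ·sin X/sin Y ≈ 31.732.

31.7318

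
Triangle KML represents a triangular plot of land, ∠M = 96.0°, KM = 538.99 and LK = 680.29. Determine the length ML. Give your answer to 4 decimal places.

362.5378

Law of sines: sin L = KM·sin M/LK ≈ 0.78795.
Since LK ≥ KM, only the acute value applies: ∠L ≈ 51.99°.
Then ∠K = 180° − ∠M − ∠L ≈ 32.01°.
Law of sines gives ML = LK·sin K/sin M ≈ 362.54.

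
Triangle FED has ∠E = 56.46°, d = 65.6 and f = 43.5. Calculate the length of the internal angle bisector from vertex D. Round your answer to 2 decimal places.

By the law of cosines, e² = d² + f² − 2·d·f·cos E = 3042.3, so e ≈ 55.157.
Law of cosines again: cos D = (f² + e² − d²)/(2·f·e) ≈ 0.13153, so ∠D ≈ 82.44°.
The bisector from D has length 2·f·e·cos(∠D/2)/(f+e) ≈ 36.586.

t_D ≈ 36.59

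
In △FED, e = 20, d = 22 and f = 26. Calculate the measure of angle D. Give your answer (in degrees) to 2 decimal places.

By the law of cosines, cos D = (f² + e² − d²) / (2·f·e) ≈ 0.56923, so ∠D ≈ 55.30°.

55.30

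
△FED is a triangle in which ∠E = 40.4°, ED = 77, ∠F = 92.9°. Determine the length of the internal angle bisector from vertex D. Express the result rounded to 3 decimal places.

The third angle is ∠D = 180° − ∠F − ∠E = 46.70°.
Law of sines: DF = ED·sin E/sin F ≈ 49.969.
Law of sines: FE = ED·sin D/sin F ≈ 56.11.
The bisector from D has length 2·ED·DF·cos(∠D/2)/(ED+DF) ≈ 55.644.

55.644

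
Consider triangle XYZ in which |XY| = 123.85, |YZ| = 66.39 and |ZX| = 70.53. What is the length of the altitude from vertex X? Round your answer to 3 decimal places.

Semiperimeter s = (66.39 + 70.53 + 123.85)/2 = 130.38.
Heron's formula: area = √(130.38·63.995·59.855·6.535) ≈ 1806.6.
The altitude from X has length 2·area/|YZ| ≈ 54.424.

54.424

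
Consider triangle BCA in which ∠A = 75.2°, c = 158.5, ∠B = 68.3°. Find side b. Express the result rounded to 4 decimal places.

247.5822

The third angle is ∠C = 180° − ∠A − ∠B = 36.50°.
Law of sines: b = c·sin B/sin C ≈ 247.58.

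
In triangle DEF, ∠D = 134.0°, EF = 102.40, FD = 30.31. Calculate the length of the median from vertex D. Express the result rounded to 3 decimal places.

Law of sines: sin E = FD·sin D/EF ≈ 0.21292.
Since EF ≥ FD, only the acute value applies: ∠E ≈ 12.29°.
Then ∠F = 180° − ∠D − ∠E ≈ 33.71°.
Law of sines gives DE = EF·sin F/sin D ≈ 78.997.
Median from D: ½√(2·FD² + 2·DE² − EF²) ≈ 30.954.

30.954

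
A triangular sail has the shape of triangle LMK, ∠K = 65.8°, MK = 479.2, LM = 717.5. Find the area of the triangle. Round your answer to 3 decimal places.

Law of sines: sin L = MK·sin K/LM ≈ 0.60918.
Since LM ≥ MK, only the acute value applies: ∠L ≈ 37.53°.
Then ∠M = 180° − ∠K − ∠L ≈ 76.67°.
Law of sines gives KL = LM·sin M/sin K ≈ 765.43.
Area = ½·LM·MK·sin M ≈ 1.6728e+05.

167281.115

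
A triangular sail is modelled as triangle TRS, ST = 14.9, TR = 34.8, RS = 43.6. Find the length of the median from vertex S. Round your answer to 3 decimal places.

m_S ≈ 27.545

Median from S: ½√(2·RS² + 2·ST² − TR²) ≈ 27.545.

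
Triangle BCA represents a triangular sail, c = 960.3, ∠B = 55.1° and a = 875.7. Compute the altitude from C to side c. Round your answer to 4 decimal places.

718.2070

By the law of cosines, b² = c² + a² − 2·c·a·cos B = 7.2675e+05, so b ≈ 852.5.
Area = ½·c·a·sin B ≈ 3.4485e+05.
The altitude from C has length 2·area/c ≈ 718.21.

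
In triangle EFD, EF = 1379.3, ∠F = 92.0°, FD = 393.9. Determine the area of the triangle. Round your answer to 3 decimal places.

Area = ½·EF·FD·sin F ≈ 2.7149e+05.

271487.651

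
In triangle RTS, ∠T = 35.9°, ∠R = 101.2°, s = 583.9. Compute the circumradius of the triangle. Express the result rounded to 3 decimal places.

428.884

The third angle is ∠S = 180° − ∠R − ∠T = 42.90°.
Law of sines: r = s·sin R/sin S ≈ 841.43.
Law of sines: t = s·sin T/sin S ≈ 502.97.
Circumradius = s/(2 sin S) ≈ 428.88.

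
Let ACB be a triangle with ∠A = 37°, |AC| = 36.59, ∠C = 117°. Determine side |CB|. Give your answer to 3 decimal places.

The third angle is ∠B = 180° − ∠A − ∠C = 26.00°.
Law of sines: |CB| = |AC|·sin A/sin B ≈ 50.232.

50.232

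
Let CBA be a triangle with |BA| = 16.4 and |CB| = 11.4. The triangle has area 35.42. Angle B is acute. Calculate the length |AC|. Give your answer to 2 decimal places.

From area = ½·|CB|·|BA|·sin B, we get sin B = 2·area/(|CB|·|BA|) ≈ 0.37890.
Taking the acute solution, ∠B ≈ 22.27°.
Law of cosines then gives |AC| ≈ 7.2719.

7.27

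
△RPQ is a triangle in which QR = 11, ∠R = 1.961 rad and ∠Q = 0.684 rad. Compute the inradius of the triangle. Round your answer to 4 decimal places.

r ≈ 3.1618

The third angle is ∠P = π − ∠Q − ∠R = 0.497 rad.
Law of sines: PQ = QR·sin R/sin P ≈ 21.353.
Law of sines: RP = QR·sin Q/sin P ≈ 14.589.
Area = ½·QR·PQ·sin Q ≈ 74.21.
Semiperimeter s = (21.353+11+14.589)/2 = 23.471.
Inradius = area/s = 74.21/23.471 ≈ 3.1618.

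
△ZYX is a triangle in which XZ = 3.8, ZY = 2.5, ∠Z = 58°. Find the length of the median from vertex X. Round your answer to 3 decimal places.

By the law of cosines, YX² = XZ² + ZY² − 2·XZ·ZY·cos Z = 10.622, so YX ≈ 3.2591.
Median from X: ½√(2·YX² + 2·XZ² − ZY²) ≈ 3.3118.

3.312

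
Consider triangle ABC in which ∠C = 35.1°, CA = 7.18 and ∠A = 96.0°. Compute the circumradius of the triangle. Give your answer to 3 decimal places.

4.764

The third angle is ∠B = 180° − ∠C − ∠A = 48.90°.
Law of sines: BC = CA·sin A/sin B ≈ 9.4759.
Law of sines: AB = CA·sin C/sin B ≈ 5.4787.
Circumradius = CA/(2 sin B) ≈ 4.764.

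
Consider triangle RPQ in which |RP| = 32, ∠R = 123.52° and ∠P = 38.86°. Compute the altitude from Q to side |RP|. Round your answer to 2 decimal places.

h_Q ≈ 55.30

The third angle is ∠Q = 180° − ∠R − ∠P = 17.62°.
Law of sines: |PQ| = |RP|·sin R/sin Q ≈ 88.133.
Law of sines: |QR| = |RP|·sin P/sin Q ≈ 66.327.
Area = ½·|RP|·|PQ|·sin P ≈ 884.74.
The altitude from Q has length 2·area/|RP| ≈ 55.297.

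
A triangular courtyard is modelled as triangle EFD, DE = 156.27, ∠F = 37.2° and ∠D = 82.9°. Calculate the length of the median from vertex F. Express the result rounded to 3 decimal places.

The third angle is ∠E = 180° − ∠F − ∠D = 59.90°.
Law of sines: FD = DE·sin E/sin F ≈ 223.61.
Law of sines: EF = DE·sin D/sin F ≈ 256.49.
Median from F: ½√(2·EF² + 2·FD² − DE²) ≈ 227.57.

m_F ≈ 227.573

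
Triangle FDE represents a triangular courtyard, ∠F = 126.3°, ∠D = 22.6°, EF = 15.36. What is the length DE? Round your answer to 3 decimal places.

32.212

The third angle is ∠E = 180° − ∠F − ∠D = 31.10°.
Law of sines: DE = EF·sin F/sin D ≈ 32.212.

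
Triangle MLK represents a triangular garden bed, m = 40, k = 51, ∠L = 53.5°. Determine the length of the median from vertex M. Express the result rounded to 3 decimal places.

By the law of cosines, l² = k² + m² − 2·k·m·cos L = 1774.1, so l ≈ 42.12.
Median from M: ½√(2·l² + 2·k² − m²) ≈ 42.28.

42.280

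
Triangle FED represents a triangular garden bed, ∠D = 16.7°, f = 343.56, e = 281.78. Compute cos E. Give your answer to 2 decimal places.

By the law of cosines, d² = f² + e² − 2·f·e·cos D = 11983, so d ≈ 109.47.
Law of cosines again: cos E = (d² + f² − e²)/(2·d·f) ≈ 0.67294, so ∠E ≈ 47.71°.

0.67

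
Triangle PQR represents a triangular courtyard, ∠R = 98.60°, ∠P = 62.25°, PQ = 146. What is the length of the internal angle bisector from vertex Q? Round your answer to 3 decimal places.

135.993

The third angle is ∠Q = 180° − ∠R − ∠P = 19.15°.
Law of sines: QR = PQ·sin P/sin R ≈ 130.68.
Law of sines: RP = PQ·sin Q/sin R ≈ 48.439.
The bisector from Q has length 2·PQ·QR·cos(∠Q/2)/(PQ+QR) ≈ 135.99.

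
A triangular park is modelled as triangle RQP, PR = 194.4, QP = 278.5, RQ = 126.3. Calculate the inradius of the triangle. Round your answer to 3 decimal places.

r ≈ 35.833

Semiperimeter s = (278.5 + 194.4 + 126.3)/2 = 299.6.
Heron's formula: area = √(299.6·21.1·105.2·173.3) ≈ 10735.
Inradius = area/s = 10735/299.6 ≈ 35.833.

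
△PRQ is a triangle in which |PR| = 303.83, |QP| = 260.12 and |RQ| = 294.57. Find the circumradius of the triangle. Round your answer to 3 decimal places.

By the law of cosines, cos P = (|QP|² + |PR|² − |RQ|²) / (2·|QP|·|PR|) ≈ 0.46312, so ∠P ≈ 62.41°.
Circumradius = |RQ|/(2 sin P) ≈ 166.18.

166.181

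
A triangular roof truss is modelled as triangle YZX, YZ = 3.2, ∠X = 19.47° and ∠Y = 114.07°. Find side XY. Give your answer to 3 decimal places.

6.959

The third angle is ∠Z = 180° − ∠X − ∠Y = 46.46°.
Law of sines: XY = YZ·sin Z/sin X ≈ 6.9594.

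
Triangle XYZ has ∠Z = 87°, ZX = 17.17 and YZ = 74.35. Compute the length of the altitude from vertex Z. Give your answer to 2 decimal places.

By the law of cosines, XY² = YZ² + ZX² − 2·YZ·ZX·cos Z = 5689.1, so XY ≈ 75.426.
Area = ½·YZ·ZX·sin Z ≈ 637.42.
The altitude from Z has length 2·area/XY ≈ 16.902.

16.90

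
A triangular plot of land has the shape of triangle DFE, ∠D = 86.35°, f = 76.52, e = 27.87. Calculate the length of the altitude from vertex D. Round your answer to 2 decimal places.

h_D ≈ 26.69

By the law of cosines, d² = f² + e² − 2·f·e·cos D = 6360.5, so d ≈ 79.753.
Area = ½·f·e·sin D ≈ 1064.1.
The altitude from D has length 2·area/d ≈ 26.686.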